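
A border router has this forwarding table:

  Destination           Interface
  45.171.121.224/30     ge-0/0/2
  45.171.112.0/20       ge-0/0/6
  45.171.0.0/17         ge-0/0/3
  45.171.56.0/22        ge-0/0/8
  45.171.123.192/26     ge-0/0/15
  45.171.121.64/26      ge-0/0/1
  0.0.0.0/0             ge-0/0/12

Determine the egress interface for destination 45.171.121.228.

Routes whose prefix contains 45.171.121.228:
  0.0.0.0/0 (default, matches everything) -> ge-0/0/12
  45.171.0.0/17 (45.171.0.0 - 45.171.127.255) -> ge-0/0/3
  45.171.112.0/20 (45.171.112.0 - 45.171.127.255) -> ge-0/0/6
More-specific entries that do NOT match:
  45.171.121.224/30 (45.171.121.224 - 45.171.121.227) does not contain 45.171.121.228
  45.171.123.192/26 (45.171.123.192 - 45.171.123.255) does not contain 45.171.121.228
  45.171.121.64/26 (45.171.121.64 - 45.171.121.127) does not contain 45.171.121.228
  45.171.56.0/22 (45.171.56.0 - 45.171.59.255) does not contain 45.171.121.228
Longest matching prefix is /20 -> interface ge-0/0/6.

ge-0/0/6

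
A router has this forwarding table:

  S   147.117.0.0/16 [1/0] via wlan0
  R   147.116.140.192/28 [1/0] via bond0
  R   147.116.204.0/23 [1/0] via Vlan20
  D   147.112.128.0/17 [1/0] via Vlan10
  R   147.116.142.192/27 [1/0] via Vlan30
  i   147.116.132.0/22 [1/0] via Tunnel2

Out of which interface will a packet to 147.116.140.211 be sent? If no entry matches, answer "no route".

No entry's prefix contains 147.116.140.211; there is no default route.

no route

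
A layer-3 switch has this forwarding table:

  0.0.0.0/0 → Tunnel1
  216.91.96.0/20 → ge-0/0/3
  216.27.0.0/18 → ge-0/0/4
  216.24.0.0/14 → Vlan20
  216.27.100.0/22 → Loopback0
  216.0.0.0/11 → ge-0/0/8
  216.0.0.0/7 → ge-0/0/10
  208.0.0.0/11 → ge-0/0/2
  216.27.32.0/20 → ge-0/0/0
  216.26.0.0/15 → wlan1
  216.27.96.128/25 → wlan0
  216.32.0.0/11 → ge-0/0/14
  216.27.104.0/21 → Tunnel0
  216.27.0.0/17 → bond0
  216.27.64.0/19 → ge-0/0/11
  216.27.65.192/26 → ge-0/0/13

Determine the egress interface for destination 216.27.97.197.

bond0

Routes whose prefix contains 216.27.97.197:
  0.0.0.0/0 (default, matches everything) -> Tunnel1
  216.0.0.0/7 (216.0.0.0 - 217.255.255.255) -> ge-0/0/10
  216.0.0.0/11 (216.0.0.0 - 216.31.255.255) -> ge-0/0/8
  216.24.0.0/14 (216.24.0.0 - 216.27.255.255) -> Vlan20
  216.26.0.0/15 (216.26.0.0 - 216.27.255.255) -> wlan1
  216.27.0.0/17 (216.27.0.0 - 216.27.127.255) -> bond0
More-specific entries that do NOT match:
  216.27.65.192/26 (216.27.65.192 - 216.27.65.255) does not contain 216.27.97.197
  216.27.96.128/25 (216.27.96.128 - 216.27.96.255) does not contain 216.27.97.197
  216.27.100.0/22 (216.27.100.0 - 216.27.103.255) does not contain 216.27.97.197
  216.27.104.0/21 (216.27.104.0 - 216.27.111.255) does not contain 216.27.97.197
  216.91.96.0/20 (216.91.96.0 - 216.91.111.255) does not contain 216.27.97.197
  216.27.32.0/20 (216.27.32.0 - 216.27.47.255) does not contain 216.27.97.197
  216.27.64.0/19 (216.27.64.0 - 216.27.95.255) does not contain 216.27.97.197
  216.27.0.0/18 (216.27.0.0 - 216.27.63.255) does not contain 216.27.97.197
Longest matching prefix is /17 -> interface bond0.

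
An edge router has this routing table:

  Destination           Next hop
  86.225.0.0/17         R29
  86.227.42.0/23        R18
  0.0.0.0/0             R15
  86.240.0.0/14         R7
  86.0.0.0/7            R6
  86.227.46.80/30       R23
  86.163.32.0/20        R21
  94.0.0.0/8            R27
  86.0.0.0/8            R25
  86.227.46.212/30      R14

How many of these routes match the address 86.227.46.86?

3

Prefixes containing 86.227.46.86:
  0.0.0.0/0 (default, matches everything)
  86.0.0.0/7 (86.0.0.0 - 87.255.255.255)
  86.0.0.0/8 (86.0.0.0 - 86.255.255.255)
Total matching entries: 3.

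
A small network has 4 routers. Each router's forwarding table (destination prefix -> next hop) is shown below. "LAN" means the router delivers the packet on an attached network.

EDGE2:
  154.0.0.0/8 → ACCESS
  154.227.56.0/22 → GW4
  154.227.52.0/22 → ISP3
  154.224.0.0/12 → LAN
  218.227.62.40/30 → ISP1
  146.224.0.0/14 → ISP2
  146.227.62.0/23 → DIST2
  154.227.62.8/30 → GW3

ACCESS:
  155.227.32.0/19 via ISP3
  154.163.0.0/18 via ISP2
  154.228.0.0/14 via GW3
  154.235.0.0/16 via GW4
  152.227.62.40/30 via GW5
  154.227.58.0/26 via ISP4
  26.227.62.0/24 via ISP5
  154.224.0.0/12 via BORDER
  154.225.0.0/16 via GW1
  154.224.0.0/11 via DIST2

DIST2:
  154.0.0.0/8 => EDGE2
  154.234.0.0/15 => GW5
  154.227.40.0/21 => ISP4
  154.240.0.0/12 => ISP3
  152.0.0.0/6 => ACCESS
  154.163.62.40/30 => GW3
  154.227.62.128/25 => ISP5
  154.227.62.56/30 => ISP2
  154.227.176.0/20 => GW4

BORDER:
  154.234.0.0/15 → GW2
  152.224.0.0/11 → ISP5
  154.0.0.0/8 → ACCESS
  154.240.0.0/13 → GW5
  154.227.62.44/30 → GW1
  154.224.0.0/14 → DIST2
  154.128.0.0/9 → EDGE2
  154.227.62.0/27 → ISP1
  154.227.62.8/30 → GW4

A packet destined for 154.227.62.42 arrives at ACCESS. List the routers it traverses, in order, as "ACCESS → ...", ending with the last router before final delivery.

ACCESS → BORDER → DIST2 → EDGE2

At ACCESS: longest match for 154.227.62.42 is 154.224.0.0/12 -> BORDER
At BORDER: longest match for 154.227.62.42 is 154.224.0.0/14 -> DIST2
At DIST2: longest match for 154.227.62.42 is 154.0.0.0/8 -> EDGE2
At EDGE2: longest match for 154.227.62.42 is 154.224.0.0/12 -> LAN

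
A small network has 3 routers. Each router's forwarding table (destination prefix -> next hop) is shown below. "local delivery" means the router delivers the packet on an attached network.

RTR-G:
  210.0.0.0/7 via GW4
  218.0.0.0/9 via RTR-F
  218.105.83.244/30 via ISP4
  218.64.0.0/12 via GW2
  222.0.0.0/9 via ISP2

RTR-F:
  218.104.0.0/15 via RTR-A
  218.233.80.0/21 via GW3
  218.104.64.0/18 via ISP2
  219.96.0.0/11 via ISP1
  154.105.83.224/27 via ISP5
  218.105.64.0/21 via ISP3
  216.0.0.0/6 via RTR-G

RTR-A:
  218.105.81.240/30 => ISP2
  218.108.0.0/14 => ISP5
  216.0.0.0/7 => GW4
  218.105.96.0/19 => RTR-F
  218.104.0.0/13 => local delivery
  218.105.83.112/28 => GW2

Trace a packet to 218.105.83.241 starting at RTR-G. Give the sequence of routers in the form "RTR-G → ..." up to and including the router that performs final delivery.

At RTR-G: longest match for 218.105.83.241 is 218.0.0.0/9 -> RTR-F
At RTR-F: longest match for 218.105.83.241 is 218.104.0.0/15 -> RTR-A
At RTR-A: longest match for 218.105.83.241 is 218.104.0.0/13 -> local delivery

RTR-G → RTR-F → RTR-A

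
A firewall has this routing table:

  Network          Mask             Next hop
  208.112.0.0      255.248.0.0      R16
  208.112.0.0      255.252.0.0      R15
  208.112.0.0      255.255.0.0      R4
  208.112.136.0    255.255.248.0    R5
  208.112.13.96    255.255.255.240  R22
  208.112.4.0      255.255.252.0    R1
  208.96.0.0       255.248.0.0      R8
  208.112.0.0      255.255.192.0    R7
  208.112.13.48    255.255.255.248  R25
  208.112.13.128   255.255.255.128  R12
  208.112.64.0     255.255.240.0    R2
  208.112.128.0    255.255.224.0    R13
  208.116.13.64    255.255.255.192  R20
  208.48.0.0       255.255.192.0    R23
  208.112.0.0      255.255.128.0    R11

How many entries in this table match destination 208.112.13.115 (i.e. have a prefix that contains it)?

Prefixes containing 208.112.13.115:
  208.112.0.0/13 (208.112.0.0 - 208.119.255.255)
  208.112.0.0/14 (208.112.0.0 - 208.115.255.255)
  208.112.0.0/16 (208.112.0.0 - 208.112.255.255)
  208.112.0.0/17 (208.112.0.0 - 208.112.127.255)
  208.112.0.0/18 (208.112.0.0 - 208.112.63.255)
Total matching entries: 5.

5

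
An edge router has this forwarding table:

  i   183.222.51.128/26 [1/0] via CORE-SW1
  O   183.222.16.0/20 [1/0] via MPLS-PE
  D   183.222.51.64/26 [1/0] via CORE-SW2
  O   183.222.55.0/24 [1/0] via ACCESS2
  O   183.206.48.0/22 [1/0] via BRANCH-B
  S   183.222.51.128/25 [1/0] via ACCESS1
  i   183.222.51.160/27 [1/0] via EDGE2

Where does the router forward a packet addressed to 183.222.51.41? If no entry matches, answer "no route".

no route

No entry's prefix contains 183.222.51.41; there is no default route.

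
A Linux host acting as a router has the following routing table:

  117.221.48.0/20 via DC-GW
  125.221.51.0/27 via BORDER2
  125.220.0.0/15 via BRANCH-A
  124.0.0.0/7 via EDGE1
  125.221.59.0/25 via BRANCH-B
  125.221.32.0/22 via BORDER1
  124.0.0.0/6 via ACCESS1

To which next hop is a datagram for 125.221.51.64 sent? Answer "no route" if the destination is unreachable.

BRANCH-A

Routes whose prefix contains 125.221.51.64:
  124.0.0.0/6 (124.0.0.0 - 127.255.255.255) -> ACCESS1
  124.0.0.0/7 (124.0.0.0 - 125.255.255.255) -> EDGE1
  125.220.0.0/15 (125.220.0.0 - 125.221.255.255) -> BRANCH-A
More-specific entries that do NOT match:
  125.221.51.0/27 (125.221.51.0 - 125.221.51.31) does not contain 125.221.51.64
  125.221.59.0/25 (125.221.59.0 - 125.221.59.127) does not contain 125.221.51.64
  125.221.32.0/22 (125.221.32.0 - 125.221.35.255) does not contain 125.221.51.64
  117.221.48.0/20 (117.221.48.0 - 117.221.63.255) does not contain 125.221.51.64
Longest matching prefix is /15 -> next hop BRANCH-A.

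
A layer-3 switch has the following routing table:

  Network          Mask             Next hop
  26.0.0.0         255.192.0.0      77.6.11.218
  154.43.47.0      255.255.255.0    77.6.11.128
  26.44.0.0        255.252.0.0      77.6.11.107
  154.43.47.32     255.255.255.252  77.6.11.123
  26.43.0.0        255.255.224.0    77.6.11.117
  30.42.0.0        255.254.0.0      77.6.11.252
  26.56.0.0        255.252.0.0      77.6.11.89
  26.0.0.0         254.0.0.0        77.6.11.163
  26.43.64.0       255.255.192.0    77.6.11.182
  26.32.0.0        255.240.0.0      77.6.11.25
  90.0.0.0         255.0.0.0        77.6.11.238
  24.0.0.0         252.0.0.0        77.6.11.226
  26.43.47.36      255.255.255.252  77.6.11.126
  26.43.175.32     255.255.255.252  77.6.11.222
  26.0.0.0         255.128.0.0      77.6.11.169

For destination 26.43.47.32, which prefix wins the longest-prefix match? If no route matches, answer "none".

26.32.0.0/12

Entries matching 26.43.47.32:
  24.0.0.0/6 (24.0.0.0 - 27.255.255.255)
  26.0.0.0/7 (26.0.0.0 - 27.255.255.255)
  26.0.0.0/9 (26.0.0.0 - 26.127.255.255)
  26.0.0.0/10 (26.0.0.0 - 26.63.255.255)
  26.32.0.0/12 (26.32.0.0 - 26.47.255.255)
Most specific is 26.32.0.0/12.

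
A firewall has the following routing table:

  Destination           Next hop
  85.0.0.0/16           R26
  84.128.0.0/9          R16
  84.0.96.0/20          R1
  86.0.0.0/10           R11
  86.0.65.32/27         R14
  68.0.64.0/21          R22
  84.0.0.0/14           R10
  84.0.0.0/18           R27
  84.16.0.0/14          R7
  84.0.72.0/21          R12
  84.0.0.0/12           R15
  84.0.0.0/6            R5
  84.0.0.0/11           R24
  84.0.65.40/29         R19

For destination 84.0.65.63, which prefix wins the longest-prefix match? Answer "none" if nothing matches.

84.0.0.0/14

Entries matching 84.0.65.63:
  84.0.0.0/6 (84.0.0.0 - 87.255.255.255)
  84.0.0.0/11 (84.0.0.0 - 84.31.255.255)
  84.0.0.0/12 (84.0.0.0 - 84.15.255.255)
  84.0.0.0/14 (84.0.0.0 - 84.3.255.255)
Most specific is 84.0.0.0/14.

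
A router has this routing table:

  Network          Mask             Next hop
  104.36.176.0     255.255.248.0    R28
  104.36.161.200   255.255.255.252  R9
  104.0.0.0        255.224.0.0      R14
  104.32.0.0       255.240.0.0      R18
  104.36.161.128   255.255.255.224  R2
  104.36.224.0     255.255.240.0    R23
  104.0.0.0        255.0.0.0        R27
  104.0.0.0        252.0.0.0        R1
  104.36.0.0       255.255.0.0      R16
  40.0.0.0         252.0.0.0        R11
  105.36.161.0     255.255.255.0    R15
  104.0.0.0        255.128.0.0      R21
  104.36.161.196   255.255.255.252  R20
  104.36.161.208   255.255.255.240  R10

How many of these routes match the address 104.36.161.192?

5

Prefixes containing 104.36.161.192:
  104.0.0.0/6 (104.0.0.0 - 107.255.255.255)
  104.0.0.0/8 (104.0.0.0 - 104.255.255.255)
  104.0.0.0/9 (104.0.0.0 - 104.127.255.255)
  104.32.0.0/12 (104.32.0.0 - 104.47.255.255)
  104.36.0.0/16 (104.36.0.0 - 104.36.255.255)
Total matching entries: 5.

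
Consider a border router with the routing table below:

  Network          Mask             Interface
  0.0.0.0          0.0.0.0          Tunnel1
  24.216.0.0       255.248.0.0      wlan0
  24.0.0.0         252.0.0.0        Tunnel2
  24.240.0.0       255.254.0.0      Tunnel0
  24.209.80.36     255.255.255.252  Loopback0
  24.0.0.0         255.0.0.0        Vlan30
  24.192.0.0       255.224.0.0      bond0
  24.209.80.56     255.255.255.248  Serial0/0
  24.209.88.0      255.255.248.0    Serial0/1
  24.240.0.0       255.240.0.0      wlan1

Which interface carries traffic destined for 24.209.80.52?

bond0

Routes whose prefix contains 24.209.80.52:
  0.0.0.0/0 (default, matches everything) -> Tunnel1
  24.0.0.0/6 (24.0.0.0 - 27.255.255.255) -> Tunnel2
  24.0.0.0/8 (24.0.0.0 - 24.255.255.255) -> Vlan30
  24.192.0.0/11 (24.192.0.0 - 24.223.255.255) -> bond0
More-specific entries that do NOT match:
  24.209.80.36/30 (24.209.80.36 - 24.209.80.39) does not contain 24.209.80.52
  24.209.80.56/29 (24.209.80.56 - 24.209.80.63) does not contain 24.209.80.52
  24.209.88.0/21 (24.209.88.0 - 24.209.95.255) does not contain 24.209.80.52
  24.240.0.0/15 (24.240.0.0 - 24.241.255.255) does not contain 24.209.80.52
  24.216.0.0/13 (24.216.0.0 - 24.223.255.255) does not contain 24.209.80.52
  24.240.0.0/12 (24.240.0.0 - 24.255.255.255) does not contain 24.209.80.52
Longest matching prefix is /11 -> interface bond0.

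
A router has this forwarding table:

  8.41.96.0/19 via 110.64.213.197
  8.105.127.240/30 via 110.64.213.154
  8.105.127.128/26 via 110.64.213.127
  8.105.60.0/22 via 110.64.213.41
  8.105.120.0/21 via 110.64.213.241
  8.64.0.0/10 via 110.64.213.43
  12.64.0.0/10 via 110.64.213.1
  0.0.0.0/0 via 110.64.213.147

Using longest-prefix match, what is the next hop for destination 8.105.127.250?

110.64.213.241

Routes whose prefix contains 8.105.127.250:
  0.0.0.0/0 (default, matches everything) -> 110.64.213.147
  8.64.0.0/10 (8.64.0.0 - 8.127.255.255) -> 110.64.213.43
  8.105.120.0/21 (8.105.120.0 - 8.105.127.255) -> 110.64.213.241
More-specific entries that do NOT match:
  8.105.127.240/30 (8.105.127.240 - 8.105.127.243) does not contain 8.105.127.250
  8.105.127.128/26 (8.105.127.128 - 8.105.127.191) does not contain 8.105.127.250
  8.105.60.0/22 (8.105.60.0 - 8.105.63.255) does not contain 8.105.127.250
Longest matching prefix is /21 -> next hop 110.64.213.241.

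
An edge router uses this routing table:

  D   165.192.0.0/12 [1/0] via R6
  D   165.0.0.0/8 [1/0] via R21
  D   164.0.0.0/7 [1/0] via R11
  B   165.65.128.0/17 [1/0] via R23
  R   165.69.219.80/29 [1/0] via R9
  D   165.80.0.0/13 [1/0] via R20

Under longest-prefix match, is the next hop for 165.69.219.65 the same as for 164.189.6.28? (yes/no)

165.69.219.65: longest match 165.0.0.0/8 -> R21
164.189.6.28: longest match 164.0.0.0/7 -> R11

no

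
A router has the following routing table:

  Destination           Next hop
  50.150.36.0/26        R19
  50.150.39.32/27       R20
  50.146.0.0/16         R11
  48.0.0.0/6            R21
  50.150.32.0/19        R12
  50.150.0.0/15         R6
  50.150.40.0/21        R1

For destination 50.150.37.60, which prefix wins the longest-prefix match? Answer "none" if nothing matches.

50.150.32.0/19

Entries matching 50.150.37.60:
  48.0.0.0/6 (48.0.0.0 - 51.255.255.255)
  50.150.0.0/15 (50.150.0.0 - 50.151.255.255)
  50.150.32.0/19 (50.150.32.0 - 50.150.63.255)
Most specific is 50.150.32.0/19.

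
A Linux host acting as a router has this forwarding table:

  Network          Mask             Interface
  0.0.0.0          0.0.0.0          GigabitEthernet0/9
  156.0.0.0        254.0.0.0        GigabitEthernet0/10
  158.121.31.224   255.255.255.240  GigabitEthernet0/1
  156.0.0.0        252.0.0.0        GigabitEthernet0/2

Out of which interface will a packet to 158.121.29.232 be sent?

GigabitEthernet0/2

Routes whose prefix contains 158.121.29.232:
  0.0.0.0/0 (default, matches everything) -> GigabitEthernet0/9
  156.0.0.0/6 (156.0.0.0 - 159.255.255.255) -> GigabitEthernet0/2
More-specific entries that do NOT match:
  158.121.31.224/28 (158.121.31.224 - 158.121.31.239) does not contain 158.121.29.232
  156.0.0.0/7 (156.0.0.0 - 157.255.255.255) does not contain 158.121.29.232
Longest matching prefix is /6 -> interface GigabitEthernet0/2.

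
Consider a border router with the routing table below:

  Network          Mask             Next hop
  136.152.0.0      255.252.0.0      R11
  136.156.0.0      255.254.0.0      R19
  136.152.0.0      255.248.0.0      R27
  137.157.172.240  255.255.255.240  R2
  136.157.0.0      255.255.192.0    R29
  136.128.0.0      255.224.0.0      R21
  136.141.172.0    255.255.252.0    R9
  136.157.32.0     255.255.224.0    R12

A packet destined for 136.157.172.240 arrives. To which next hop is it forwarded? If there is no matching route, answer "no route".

R19

Routes whose prefix contains 136.157.172.240:
  136.128.0.0/11 (136.128.0.0 - 136.159.255.255) -> R21
  136.152.0.0/13 (136.152.0.0 - 136.159.255.255) -> R27
  136.156.0.0/15 (136.156.0.0 - 136.157.255.255) -> R19
More-specific entries that do NOT match:
  137.157.172.240/28 (137.157.172.240 - 137.157.172.255) does not contain 136.157.172.240
  136.141.172.0/22 (136.141.172.0 - 136.141.175.255) does not contain 136.157.172.240
  136.157.32.0/19 (136.157.32.0 - 136.157.63.255) does not contain 136.157.172.240
  136.157.0.0/18 (136.157.0.0 - 136.157.63.255) does not contain 136.157.172.240
Longest matching prefix is /15 -> next hop R19.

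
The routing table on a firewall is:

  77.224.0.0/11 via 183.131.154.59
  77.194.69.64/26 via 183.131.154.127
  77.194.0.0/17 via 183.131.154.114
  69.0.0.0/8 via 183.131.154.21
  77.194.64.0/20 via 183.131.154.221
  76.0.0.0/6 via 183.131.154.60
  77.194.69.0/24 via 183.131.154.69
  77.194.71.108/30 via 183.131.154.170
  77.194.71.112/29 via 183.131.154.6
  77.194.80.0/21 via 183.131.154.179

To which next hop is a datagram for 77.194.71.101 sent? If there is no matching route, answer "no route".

Routes whose prefix contains 77.194.71.101:
  76.0.0.0/6 (76.0.0.0 - 79.255.255.255) -> 183.131.154.60
  77.194.0.0/17 (77.194.0.0 - 77.194.127.255) -> 183.131.154.114
  77.194.64.0/20 (77.194.64.0 - 77.194.79.255) -> 183.131.154.221
More-specific entries that do NOT match:
  77.194.71.108/30 (77.194.71.108 - 77.194.71.111) does not contain 77.194.71.101
  77.194.71.112/29 (77.194.71.112 - 77.194.71.119) does not contain 77.194.71.101
  77.194.69.64/26 (77.194.69.64 - 77.194.69.127) does not contain 77.194.71.101
  77.194.69.0/24 (77.194.69.0 - 77.194.69.255) does not contain 77.194.71.101
  77.194.80.0/21 (77.194.80.0 - 77.194.87.255) does not contain 77.194.71.101
Longest matching prefix is /20 -> next hop 183.131.154.221.

183.131.154.221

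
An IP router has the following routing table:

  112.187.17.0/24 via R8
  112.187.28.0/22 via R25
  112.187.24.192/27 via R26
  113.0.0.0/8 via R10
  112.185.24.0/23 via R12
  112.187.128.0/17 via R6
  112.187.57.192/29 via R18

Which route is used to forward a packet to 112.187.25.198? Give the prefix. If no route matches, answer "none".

112.187.25.198 is outside every listed prefix and there is no default route.

none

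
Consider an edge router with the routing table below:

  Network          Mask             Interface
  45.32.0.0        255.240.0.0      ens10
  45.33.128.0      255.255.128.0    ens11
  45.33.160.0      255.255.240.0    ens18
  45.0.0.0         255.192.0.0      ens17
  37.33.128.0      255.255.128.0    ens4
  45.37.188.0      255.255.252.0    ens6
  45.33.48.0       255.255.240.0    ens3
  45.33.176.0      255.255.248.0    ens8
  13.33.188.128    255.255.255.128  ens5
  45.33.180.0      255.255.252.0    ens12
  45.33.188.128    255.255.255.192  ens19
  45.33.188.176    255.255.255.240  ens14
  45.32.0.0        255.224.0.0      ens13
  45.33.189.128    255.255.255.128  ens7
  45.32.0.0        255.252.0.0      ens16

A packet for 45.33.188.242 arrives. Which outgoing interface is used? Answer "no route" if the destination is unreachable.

Routes whose prefix contains 45.33.188.242:
  45.0.0.0/10 (45.0.0.0 - 45.63.255.255) -> ens17
  45.32.0.0/11 (45.32.0.0 - 45.63.255.255) -> ens13
  45.32.0.0/12 (45.32.0.0 - 45.47.255.255) -> ens10
  45.32.0.0/14 (45.32.0.0 - 45.35.255.255) -> ens16
  45.33.128.0/17 (45.33.128.0 - 45.33.255.255) -> ens11
More-specific entries that do NOT match:
  45.33.188.176/28 (45.33.188.176 - 45.33.188.191) does not contain 45.33.188.242
  45.33.188.128/26 (45.33.188.128 - 45.33.188.191) does not contain 45.33.188.242
  13.33.188.128/25 (13.33.188.128 - 13.33.188.255) does not contain 45.33.188.242
  45.33.189.128/25 (45.33.189.128 - 45.33.189.255) does not contain 45.33.188.242
  45.37.188.0/22 (45.37.188.0 - 45.37.191.255) does not contain 45.33.188.242
  45.33.180.0/22 (45.33.180.0 - 45.33.183.255) does not contain 45.33.188.242
  45.33.176.0/21 (45.33.176.0 - 45.33.183.255) does not contain 45.33.188.242
  45.33.160.0/20 (45.33.160.0 - 45.33.175.255) does not contain 45.33.188.242
  45.33.48.0/20 (45.33.48.0 - 45.33.63.255) does not contain 45.33.188.242
Longest matching prefix is /17 -> interface ens11.

ens11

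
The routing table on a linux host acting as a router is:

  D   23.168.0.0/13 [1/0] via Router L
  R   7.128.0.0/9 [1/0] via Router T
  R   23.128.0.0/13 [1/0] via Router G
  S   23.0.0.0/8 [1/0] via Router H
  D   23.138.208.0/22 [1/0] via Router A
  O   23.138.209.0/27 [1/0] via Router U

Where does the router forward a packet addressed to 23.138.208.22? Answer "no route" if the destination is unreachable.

Routes whose prefix contains 23.138.208.22:
  23.0.0.0/8 (23.0.0.0 - 23.255.255.255) -> Router H
  23.138.208.0/22 (23.138.208.0 - 23.138.211.255) -> Router A
More-specific entries that do NOT match:
  23.138.209.0/27 (23.138.209.0 - 23.138.209.31) does not contain 23.138.208.22
Longest matching prefix is /22 -> next hop Router A.

Router A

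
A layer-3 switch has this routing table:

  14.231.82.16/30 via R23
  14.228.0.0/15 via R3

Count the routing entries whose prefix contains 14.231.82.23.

0

No listed prefix contains 14.231.82.23.
Total matching entries: 0.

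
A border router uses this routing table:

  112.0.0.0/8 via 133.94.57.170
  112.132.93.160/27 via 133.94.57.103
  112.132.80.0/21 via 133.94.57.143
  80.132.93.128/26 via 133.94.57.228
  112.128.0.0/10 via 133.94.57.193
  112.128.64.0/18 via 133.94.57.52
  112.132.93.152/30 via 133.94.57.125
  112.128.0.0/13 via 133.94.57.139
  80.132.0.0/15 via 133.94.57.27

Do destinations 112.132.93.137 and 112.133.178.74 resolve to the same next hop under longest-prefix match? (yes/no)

112.132.93.137: longest match 112.128.0.0/13 -> 133.94.57.139
112.133.178.74: longest match 112.128.0.0/13 -> 133.94.57.139

yes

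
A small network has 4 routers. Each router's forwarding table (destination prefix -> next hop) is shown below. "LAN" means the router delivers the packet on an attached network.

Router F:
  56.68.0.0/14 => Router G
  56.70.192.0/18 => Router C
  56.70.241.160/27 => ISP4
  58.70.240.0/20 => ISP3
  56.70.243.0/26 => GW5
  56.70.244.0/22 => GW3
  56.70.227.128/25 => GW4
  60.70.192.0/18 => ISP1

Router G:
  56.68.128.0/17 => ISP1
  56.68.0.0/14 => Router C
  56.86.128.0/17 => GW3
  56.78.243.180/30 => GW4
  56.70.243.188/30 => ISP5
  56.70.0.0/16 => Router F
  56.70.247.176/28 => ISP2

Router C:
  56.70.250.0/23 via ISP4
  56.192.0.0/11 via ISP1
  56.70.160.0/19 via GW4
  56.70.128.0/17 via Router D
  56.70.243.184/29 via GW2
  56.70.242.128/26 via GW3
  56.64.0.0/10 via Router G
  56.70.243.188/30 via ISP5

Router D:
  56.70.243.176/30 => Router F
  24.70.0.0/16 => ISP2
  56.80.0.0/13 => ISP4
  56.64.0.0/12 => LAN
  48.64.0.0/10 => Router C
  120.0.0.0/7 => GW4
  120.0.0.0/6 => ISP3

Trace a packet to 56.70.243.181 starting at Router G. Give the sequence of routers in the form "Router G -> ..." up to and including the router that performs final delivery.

Router G -> Router F -> Router C -> Router D

At Router G: longest match for 56.70.243.181 is 56.70.0.0/16 -> Router F
At Router F: longest match for 56.70.243.181 is 56.70.192.0/18 -> Router C
At Router C: longest match for 56.70.243.181 is 56.70.128.0/17 -> Router D
At Router D: longest match for 56.70.243.181 is 56.64.0.0/12 -> LAN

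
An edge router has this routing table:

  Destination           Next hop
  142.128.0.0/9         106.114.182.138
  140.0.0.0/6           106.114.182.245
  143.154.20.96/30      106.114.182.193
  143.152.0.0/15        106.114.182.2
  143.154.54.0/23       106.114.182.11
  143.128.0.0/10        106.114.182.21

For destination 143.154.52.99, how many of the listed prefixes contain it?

Prefixes containing 143.154.52.99:
  140.0.0.0/6 (140.0.0.0 - 143.255.255.255)
  143.128.0.0/10 (143.128.0.0 - 143.191.255.255)
Total matching entries: 2.

2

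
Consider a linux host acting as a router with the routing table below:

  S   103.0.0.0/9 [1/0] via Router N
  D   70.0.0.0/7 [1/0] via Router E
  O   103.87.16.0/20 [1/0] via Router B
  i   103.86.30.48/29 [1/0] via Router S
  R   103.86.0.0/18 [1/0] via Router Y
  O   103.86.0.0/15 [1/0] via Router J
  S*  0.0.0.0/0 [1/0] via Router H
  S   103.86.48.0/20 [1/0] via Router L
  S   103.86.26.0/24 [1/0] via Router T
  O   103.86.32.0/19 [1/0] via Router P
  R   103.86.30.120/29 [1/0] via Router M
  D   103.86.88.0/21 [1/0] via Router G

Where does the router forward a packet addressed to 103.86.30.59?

Routes whose prefix contains 103.86.30.59:
  0.0.0.0/0 (default, matches everything) -> Router H
  103.0.0.0/9 (103.0.0.0 - 103.127.255.255) -> Router N
  103.86.0.0/15 (103.86.0.0 - 103.87.255.255) -> Router J
  103.86.0.0/18 (103.86.0.0 - 103.86.63.255) -> Router Y
More-specific entries that do NOT match:
  103.86.30.48/29 (103.86.30.48 - 103.86.30.55) does not contain 103.86.30.59
  103.86.30.120/29 (103.86.30.120 - 103.86.30.127) does not contain 103.86.30.59
  103.86.26.0/24 (103.86.26.0 - 103.86.26.255) does not contain 103.86.30.59
  103.86.88.0/21 (103.86.88.0 - 103.86.95.255) does not contain 103.86.30.59
  103.87.16.0/20 (103.87.16.0 - 103.87.31.255) does not contain 103.86.30.59
  103.86.48.0/20 (103.86.48.0 - 103.86.63.255) does not contain 103.86.30.59
  103.86.32.0/19 (103.86.32.0 - 103.86.63.255) does not contain 103.86.30.59
Longest matching prefix is /18 -> next hop Router Y.

Router Y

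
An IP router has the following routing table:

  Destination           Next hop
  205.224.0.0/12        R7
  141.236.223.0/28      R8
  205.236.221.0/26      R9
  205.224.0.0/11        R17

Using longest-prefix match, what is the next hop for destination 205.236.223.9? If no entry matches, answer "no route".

R7

Routes whose prefix contains 205.236.223.9:
  205.224.0.0/11 (205.224.0.0 - 205.255.255.255) -> R17
  205.224.0.0/12 (205.224.0.0 - 205.239.255.255) -> R7
More-specific entries that do NOT match:
  141.236.223.0/28 (141.236.223.0 - 141.236.223.15) does not contain 205.236.223.9
  205.236.221.0/26 (205.236.221.0 - 205.236.221.63) does not contain 205.236.223.9
Longest matching prefix is /12 -> next hop R7.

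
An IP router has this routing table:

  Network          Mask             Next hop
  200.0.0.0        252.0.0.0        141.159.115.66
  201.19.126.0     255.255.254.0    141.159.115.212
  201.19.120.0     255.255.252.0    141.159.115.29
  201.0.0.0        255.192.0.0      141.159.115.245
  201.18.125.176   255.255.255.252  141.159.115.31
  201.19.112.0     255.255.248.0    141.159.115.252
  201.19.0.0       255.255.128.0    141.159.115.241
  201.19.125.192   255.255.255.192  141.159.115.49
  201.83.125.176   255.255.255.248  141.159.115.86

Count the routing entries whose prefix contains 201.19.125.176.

3

Prefixes containing 201.19.125.176:
  200.0.0.0/6 (200.0.0.0 - 203.255.255.255)
  201.0.0.0/10 (201.0.0.0 - 201.63.255.255)
  201.19.0.0/17 (201.19.0.0 - 201.19.127.255)
Total matching entries: 3.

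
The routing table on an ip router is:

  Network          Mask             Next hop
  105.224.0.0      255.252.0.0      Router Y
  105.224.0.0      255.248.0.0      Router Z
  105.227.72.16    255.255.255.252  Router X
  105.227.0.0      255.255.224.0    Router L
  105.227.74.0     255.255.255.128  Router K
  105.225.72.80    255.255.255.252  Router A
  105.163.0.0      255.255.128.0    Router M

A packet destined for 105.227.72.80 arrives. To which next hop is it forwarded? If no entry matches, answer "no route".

Router Y

Routes whose prefix contains 105.227.72.80:
  105.224.0.0/13 (105.224.0.0 - 105.231.255.255) -> Router Z
  105.224.0.0/14 (105.224.0.0 - 105.227.255.255) -> Router Y
More-specific entries that do NOT match:
  105.227.72.16/30 (105.227.72.16 - 105.227.72.19) does not contain 105.227.72.80
  105.225.72.80/30 (105.225.72.80 - 105.225.72.83) does not contain 105.227.72.80
  105.227.74.0/25 (105.227.74.0 - 105.227.74.127) does not contain 105.227.72.80
  105.227.0.0/19 (105.227.0.0 - 105.227.31.255) does not contain 105.227.72.80
  105.163.0.0/17 (105.163.0.0 - 105.163.127.255) does not contain 105.227.72.80
Longest matching prefix is /14 -> next hop Router Y.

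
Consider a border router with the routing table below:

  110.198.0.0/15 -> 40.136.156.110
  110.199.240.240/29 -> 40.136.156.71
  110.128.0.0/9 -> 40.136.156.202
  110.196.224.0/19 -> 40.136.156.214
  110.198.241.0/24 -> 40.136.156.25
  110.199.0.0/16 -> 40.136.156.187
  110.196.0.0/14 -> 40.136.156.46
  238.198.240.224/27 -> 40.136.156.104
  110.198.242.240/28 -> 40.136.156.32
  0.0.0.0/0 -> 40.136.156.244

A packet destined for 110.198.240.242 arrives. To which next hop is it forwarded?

Routes whose prefix contains 110.198.240.242:
  0.0.0.0/0 (default, matches everything) -> 40.136.156.244
  110.128.0.0/9 (110.128.0.0 - 110.255.255.255) -> 40.136.156.202
  110.196.0.0/14 (110.196.0.0 - 110.199.255.255) -> 40.136.156.46
  110.198.0.0/15 (110.198.0.0 - 110.199.255.255) -> 40.136.156.110
More-specific entries that do NOT match:
  110.199.240.240/29 (110.199.240.240 - 110.199.240.247) does not contain 110.198.240.242
  110.198.242.240/28 (110.198.242.240 - 110.198.242.255) does not contain 110.198.240.242
  238.198.240.224/27 (238.198.240.224 - 238.198.240.255) does not contain 110.198.240.242
  110.198.241.0/24 (110.198.241.0 - 110.198.241.255) does not contain 110.198.240.242
  110.196.224.0/19 (110.196.224.0 - 110.196.255.255) does not contain 110.198.240.242
  110.199.0.0/16 (110.199.0.0 - 110.199.255.255) does not contain 110.198.240.242
Longest matching prefix is /15 -> next hop 40.136.156.110.

40.136.156.110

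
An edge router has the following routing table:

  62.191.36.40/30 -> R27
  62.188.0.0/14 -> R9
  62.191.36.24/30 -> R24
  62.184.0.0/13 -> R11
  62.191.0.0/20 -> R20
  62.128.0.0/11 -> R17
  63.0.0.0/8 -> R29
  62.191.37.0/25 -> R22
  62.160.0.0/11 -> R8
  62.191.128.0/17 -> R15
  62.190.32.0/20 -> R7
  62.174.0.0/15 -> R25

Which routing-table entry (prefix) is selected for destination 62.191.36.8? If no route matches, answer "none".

62.188.0.0/14

Entries matching 62.191.36.8:
  62.160.0.0/11 (62.160.0.0 - 62.191.255.255)
  62.184.0.0/13 (62.184.0.0 - 62.191.255.255)
  62.188.0.0/14 (62.188.0.0 - 62.191.255.255)
Most specific is 62.188.0.0/14.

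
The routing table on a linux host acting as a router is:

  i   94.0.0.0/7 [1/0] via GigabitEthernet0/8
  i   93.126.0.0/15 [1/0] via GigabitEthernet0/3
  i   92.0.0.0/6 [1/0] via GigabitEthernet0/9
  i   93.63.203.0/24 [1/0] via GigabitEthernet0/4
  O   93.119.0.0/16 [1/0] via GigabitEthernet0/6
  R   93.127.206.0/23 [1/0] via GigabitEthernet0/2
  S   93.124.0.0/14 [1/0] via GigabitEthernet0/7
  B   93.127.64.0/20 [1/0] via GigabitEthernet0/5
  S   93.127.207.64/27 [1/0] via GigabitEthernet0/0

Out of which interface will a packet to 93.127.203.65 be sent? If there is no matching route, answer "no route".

Routes whose prefix contains 93.127.203.65:
  92.0.0.0/6 (92.0.0.0 - 95.255.255.255) -> GigabitEthernet0/9
  93.124.0.0/14 (93.124.0.0 - 93.127.255.255) -> GigabitEthernet0/7
  93.126.0.0/15 (93.126.0.0 - 93.127.255.255) -> GigabitEthernet0/3
More-specific entries that do NOT match:
  93.127.207.64/27 (93.127.207.64 - 93.127.207.95) does not contain 93.127.203.65
  93.63.203.0/24 (93.63.203.0 - 93.63.203.255) does not contain 93.127.203.65
  93.127.206.0/23 (93.127.206.0 - 93.127.207.255) does not contain 93.127.203.65
  93.127.64.0/20 (93.127.64.0 - 93.127.79.255) does not contain 93.127.203.65
  93.119.0.0/16 (93.119.0.0 - 93.119.255.255) does not contain 93.127.203.65
Longest matching prefix is /15 -> interface GigabitEthernet0/3.

GigabitEthernet0/3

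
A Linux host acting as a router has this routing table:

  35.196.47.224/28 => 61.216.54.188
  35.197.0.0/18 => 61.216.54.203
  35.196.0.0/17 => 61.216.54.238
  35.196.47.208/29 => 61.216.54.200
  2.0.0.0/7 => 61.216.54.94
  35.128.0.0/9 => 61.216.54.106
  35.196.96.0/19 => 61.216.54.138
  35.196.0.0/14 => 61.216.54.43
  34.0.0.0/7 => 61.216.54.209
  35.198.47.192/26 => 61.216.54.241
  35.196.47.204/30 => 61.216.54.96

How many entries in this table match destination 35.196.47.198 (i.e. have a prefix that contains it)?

Prefixes containing 35.196.47.198:
  34.0.0.0/7 (34.0.0.0 - 35.255.255.255)
  35.128.0.0/9 (35.128.0.0 - 35.255.255.255)
  35.196.0.0/14 (35.196.0.0 - 35.199.255.255)
  35.196.0.0/17 (35.196.0.0 - 35.196.127.255)
Total matching entries: 4.

4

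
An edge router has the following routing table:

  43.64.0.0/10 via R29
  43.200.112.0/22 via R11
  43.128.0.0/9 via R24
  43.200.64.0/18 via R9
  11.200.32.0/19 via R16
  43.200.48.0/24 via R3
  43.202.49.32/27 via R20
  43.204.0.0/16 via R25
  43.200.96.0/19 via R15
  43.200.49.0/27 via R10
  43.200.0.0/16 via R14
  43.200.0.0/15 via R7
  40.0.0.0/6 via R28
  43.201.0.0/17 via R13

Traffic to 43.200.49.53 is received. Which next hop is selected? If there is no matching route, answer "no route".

Routes whose prefix contains 43.200.49.53:
  40.0.0.0/6 (40.0.0.0 - 43.255.255.255) -> R28
  43.128.0.0/9 (43.128.0.0 - 43.255.255.255) -> R24
  43.200.0.0/15 (43.200.0.0 - 43.201.255.255) -> R7
  43.200.0.0/16 (43.200.0.0 - 43.200.255.255) -> R14
More-specific entries that do NOT match:
  43.202.49.32/27 (43.202.49.32 - 43.202.49.63) does not contain 43.200.49.53
  43.200.49.0/27 (43.200.49.0 - 43.200.49.31) does not contain 43.200.49.53
  43.200.48.0/24 (43.200.48.0 - 43.200.48.255) does not contain 43.200.49.53
  43.200.112.0/22 (43.200.112.0 - 43.200.115.255) does not contain 43.200.49.53
  11.200.32.0/19 (11.200.32.0 - 11.200.63.255) does not contain 43.200.49.53
  43.200.96.0/19 (43.200.96.0 - 43.200.127.255) does not contain 43.200.49.53
  43.200.64.0/18 (43.200.64.0 - 43.200.127.255) does not contain 43.200.49.53
  43.201.0.0/17 (43.201.0.0 - 43.201.127.255) does not contain 43.200.49.53
Longest matching prefix is /16 -> next hop R14.

R14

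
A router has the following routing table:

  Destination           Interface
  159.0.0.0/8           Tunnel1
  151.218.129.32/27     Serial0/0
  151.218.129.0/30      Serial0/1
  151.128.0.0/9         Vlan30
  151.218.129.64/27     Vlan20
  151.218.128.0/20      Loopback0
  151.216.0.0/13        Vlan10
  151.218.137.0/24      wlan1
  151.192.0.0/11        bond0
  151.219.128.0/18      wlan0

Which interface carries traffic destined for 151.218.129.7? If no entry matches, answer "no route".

Routes whose prefix contains 151.218.129.7:
  151.128.0.0/9 (151.128.0.0 - 151.255.255.255) -> Vlan30
  151.192.0.0/11 (151.192.0.0 - 151.223.255.255) -> bond0
  151.216.0.0/13 (151.216.0.0 - 151.223.255.255) -> Vlan10
  151.218.128.0/20 (151.218.128.0 - 151.218.143.255) -> Loopback0
More-specific entries that do NOT match:
  151.218.129.0/30 (151.218.129.0 - 151.218.129.3) does not contain 151.218.129.7
  151.218.129.32/27 (151.218.129.32 - 151.218.129.63) does not contain 151.218.129.7
  151.218.129.64/27 (151.218.129.64 - 151.218.129.95) does not contain 151.218.129.7
  151.218.137.0/24 (151.218.137.0 - 151.218.137.255) does not contain 151.218.129.7
Longest matching prefix is /20 -> interface Loopback0.

Loopback0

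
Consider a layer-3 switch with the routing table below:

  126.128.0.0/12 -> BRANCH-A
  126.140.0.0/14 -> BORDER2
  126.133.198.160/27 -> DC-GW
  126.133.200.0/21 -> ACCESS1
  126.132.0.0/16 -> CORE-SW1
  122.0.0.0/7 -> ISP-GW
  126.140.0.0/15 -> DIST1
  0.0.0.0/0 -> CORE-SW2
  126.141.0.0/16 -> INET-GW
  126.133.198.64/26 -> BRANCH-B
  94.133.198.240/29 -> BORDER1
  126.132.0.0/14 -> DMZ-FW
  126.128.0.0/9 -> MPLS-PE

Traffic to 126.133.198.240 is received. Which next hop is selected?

Routes whose prefix contains 126.133.198.240:
  0.0.0.0/0 (default, matches everything) -> CORE-SW2
  126.128.0.0/9 (126.128.0.0 - 126.255.255.255) -> MPLS-PE
  126.128.0.0/12 (126.128.0.0 - 126.143.255.255) -> BRANCH-A
  126.132.0.0/14 (126.132.0.0 - 126.135.255.255) -> DMZ-FW
More-specific entries that do NOT match:
  94.133.198.240/29 (94.133.198.240 - 94.133.198.247) does not contain 126.133.198.240
  126.133.198.160/27 (126.133.198.160 - 126.133.198.191) does not contain 126.133.198.240
  126.133.198.64/26 (126.133.198.64 - 126.133.198.127) does not contain 126.133.198.240
  126.133.200.0/21 (126.133.200.0 - 126.133.207.255) does not contain 126.133.198.240
  126.132.0.0/16 (126.132.0.0 - 126.132.255.255) does not contain 126.133.198.240
  126.141.0.0/16 (126.141.0.0 - 126.141.255.255) does not contain 126.133.198.240
  126.140.0.0/15 (126.140.0.0 - 126.141.255.255) does not contain 126.133.198.240
Longest matching prefix is /14 -> next hop DMZ-FW.

DMZ-FW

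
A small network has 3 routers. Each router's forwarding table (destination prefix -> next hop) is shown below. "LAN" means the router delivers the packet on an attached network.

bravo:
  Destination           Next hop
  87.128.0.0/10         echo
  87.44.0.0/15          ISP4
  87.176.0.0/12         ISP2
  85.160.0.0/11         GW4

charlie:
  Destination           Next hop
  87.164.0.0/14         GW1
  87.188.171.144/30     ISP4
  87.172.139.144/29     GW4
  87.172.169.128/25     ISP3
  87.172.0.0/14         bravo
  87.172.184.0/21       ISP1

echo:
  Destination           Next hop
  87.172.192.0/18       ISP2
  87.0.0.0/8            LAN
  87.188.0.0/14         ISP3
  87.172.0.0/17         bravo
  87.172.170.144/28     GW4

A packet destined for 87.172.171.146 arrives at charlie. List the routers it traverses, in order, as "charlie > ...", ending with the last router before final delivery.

At charlie: longest match for 87.172.171.146 is 87.172.0.0/14 -> bravo
At bravo: longest match for 87.172.171.146 is 87.128.0.0/10 -> echo
At echo: longest match for 87.172.171.146 is 87.0.0.0/8 -> LAN

charlie > bravo > echo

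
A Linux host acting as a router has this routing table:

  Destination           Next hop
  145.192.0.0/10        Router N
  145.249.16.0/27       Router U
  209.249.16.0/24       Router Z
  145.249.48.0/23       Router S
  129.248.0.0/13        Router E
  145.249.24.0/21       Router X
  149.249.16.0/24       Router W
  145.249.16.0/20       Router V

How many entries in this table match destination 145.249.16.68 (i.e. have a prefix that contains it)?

2

Prefixes containing 145.249.16.68:
  145.192.0.0/10 (145.192.0.0 - 145.255.255.255)
  145.249.16.0/20 (145.249.16.0 - 145.249.31.255)
Total matching entries: 2.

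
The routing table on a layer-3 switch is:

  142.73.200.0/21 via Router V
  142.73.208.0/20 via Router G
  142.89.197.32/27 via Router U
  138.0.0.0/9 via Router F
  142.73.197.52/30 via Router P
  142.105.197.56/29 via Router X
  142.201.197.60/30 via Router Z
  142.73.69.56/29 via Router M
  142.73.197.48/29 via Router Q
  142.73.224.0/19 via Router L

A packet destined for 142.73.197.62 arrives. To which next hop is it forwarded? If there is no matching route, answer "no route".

No entry's prefix contains 142.73.197.62; there is no default route.

no route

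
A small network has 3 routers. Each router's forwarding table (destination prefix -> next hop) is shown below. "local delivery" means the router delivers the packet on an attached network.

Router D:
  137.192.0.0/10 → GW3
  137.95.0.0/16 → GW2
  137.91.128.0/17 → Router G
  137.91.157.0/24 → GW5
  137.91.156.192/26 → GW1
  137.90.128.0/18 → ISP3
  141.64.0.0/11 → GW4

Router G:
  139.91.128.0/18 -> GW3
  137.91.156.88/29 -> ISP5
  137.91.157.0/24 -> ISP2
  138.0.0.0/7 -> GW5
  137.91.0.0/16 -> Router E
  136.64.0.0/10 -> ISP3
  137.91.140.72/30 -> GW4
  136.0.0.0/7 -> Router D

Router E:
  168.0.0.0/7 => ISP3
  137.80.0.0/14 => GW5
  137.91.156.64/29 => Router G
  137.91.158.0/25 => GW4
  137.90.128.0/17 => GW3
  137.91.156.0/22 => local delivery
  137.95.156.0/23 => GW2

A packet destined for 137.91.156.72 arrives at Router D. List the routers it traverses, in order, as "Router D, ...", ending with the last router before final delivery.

At Router D: longest match for 137.91.156.72 is 137.91.128.0/17 -> Router G
At Router G: longest match for 137.91.156.72 is 137.91.0.0/16 -> Router E
At Router E: longest match for 137.91.156.72 is 137.91.156.0/22 -> local delivery

Router D, Router G, Router E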